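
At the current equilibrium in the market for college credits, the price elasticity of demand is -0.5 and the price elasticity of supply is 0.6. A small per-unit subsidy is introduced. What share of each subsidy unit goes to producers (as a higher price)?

For a small subsidy around the equilibrium, the benefit split depends on the relative slopes, which at a point are proportional to the elasticities.
Buyer share = εs/(εs + |εd|) = 0.6/(0.6 + 0.5) = 6/11; seller share = |εd|/(εs + |εd|) = 5/11.
So producers capture 5/11 of the subsidy.

Producer share = 5/11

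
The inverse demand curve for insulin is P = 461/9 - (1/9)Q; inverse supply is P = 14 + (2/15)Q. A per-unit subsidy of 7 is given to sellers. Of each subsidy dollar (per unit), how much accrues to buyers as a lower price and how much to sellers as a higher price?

Buyers gain 35/11 per unit; sellers gain 42/11 per unit

Pre-subsidy: 461/9 - (1/9)Q = 14 + (2/15)Q gives Q* = 1675/11 and P* = 1132/33.
With the subsidy, sellers receive Ps = Pb + 7 for each unit, where Pb is the price buyers pay.
On the curves, Pb = 461/9 - (1/9)Q and Ps = 14 + (2/15)Q; the wedge Ps − Pb = 7 gives 14 + (2/15)Q − (461/9 - (1/9)Q) = 7, so Q' = 1990/11.
Then Pb = 461/9 − (1/9)·(1990/11) = 1027/33 and Ps = 14 + (2/15)·(1990/11) = 1258/33.
Buyers' price falls by P* − Pb = 1132/33 − 1027/33 = 35/11; sellers' price rises by Ps − P* = 1258/33 − 1132/33 = 42/11.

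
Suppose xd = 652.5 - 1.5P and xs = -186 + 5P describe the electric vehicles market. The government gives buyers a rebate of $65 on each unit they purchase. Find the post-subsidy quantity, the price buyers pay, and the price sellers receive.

Pre-subsidy: 652.5 - 1.5P = -186 + 5P gives P* = 129, x* = 459.
With the rebate, buyers effectively pay Pb = Ps − 65, where Ps is the price sellers receive.
Demand in terms of Ps becomes xd = 652.5 − 1.5(Ps − 65) = 750 - 1.5Ps. Setting this equal to supply: 750 - 1.5Ps = -186 + 5Ps, so Ps = 144.
Buyers pay Pb = 144 − 65 = 79; x' = -186 + 5·144 = 534.

x' = 534; buyers pay $79; sellers receive $144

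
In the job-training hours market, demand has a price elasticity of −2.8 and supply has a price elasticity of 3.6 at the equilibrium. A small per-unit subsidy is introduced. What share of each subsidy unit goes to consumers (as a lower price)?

Consumer share = 0.5625

For a small subsidy around the equilibrium, the benefit split depends on the relative slopes, which at a point are proportional to the elasticities.
Buyer share = εs/(εs + |εd|) = 3.6/(3.6 + 2.8) = 0.5625; seller share = |εd|/(εs + |εd|) = 0.4375.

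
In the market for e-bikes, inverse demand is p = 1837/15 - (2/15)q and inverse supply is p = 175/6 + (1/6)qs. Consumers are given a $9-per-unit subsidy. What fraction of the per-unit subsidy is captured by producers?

Producer share = 5/9

Pre-subsidy: 1837/15 - (2/15)q = 175/6 + (1/6)q gives q* = 311 and p* = 81.
With the rebate, buyers effectively pay pb = ps − 9, where ps is the price sellers receive.
On the curves, pb = 1837/15 - (2/15)q and ps = 175/6 + (1/6)q; the wedge ps − pb = 9 gives 175/6 + (1/6)q − (1837/15 - (2/15)q) = 9, so q' = 341.
Then pb = 1837/15 − (2/15)·341 = 77 and ps = 175/6 + (1/6)·341 = 86.
Buyers' price falls by p* − pb = 81 − 77 = 4; sellers' price rises by ps − p* = 86 − 81 = 5.
So producers capture 5/9 = 5/9 of each unit of subsidy.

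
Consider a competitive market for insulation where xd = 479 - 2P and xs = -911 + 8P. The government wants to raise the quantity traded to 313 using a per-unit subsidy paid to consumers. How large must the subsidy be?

At x = 313, invert demand for the buyer price: Pb = (479 − 313)/2 = 83; invert supply for the seller price: Ps = (313 − (-911))/8 = 153.
The subsidy must fill the gap: s = Ps − Pb = 153 − 83 = 70.

Required subsidy s = 70 per unit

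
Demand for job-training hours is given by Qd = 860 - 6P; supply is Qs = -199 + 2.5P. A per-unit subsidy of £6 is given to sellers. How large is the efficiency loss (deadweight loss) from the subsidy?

Deadweight loss = 540/17

Pre-subsidy: 860 - 6P = -199 + 2.5P gives P* = 2118/17, Q* = 1912/17.
With the subsidy, sellers receive Ps = Pb + 6 for each unit, where Pb is the price buyers pay.
Supply in terms of Pb becomes Qs = -199 + 2.5(Pb + 6) = -184 + 2.5Pb. Setting this equal to demand: 860 - 6Pb = -184 + 2.5Pb, so Pb = 2088/17.
Sellers receive Ps = 2088/17 + 6 = 2190/17; Q' = 860 − 6·(2088/17) = 2092/17.
The subsidy expands output by 2092/17 − 1912/17 = 180/17 past the efficient level; on those units the gap between marginal cost and willingness to pay runs from 0 up to 6.
DWL = ½ × 6 × 180/17 = 540/17.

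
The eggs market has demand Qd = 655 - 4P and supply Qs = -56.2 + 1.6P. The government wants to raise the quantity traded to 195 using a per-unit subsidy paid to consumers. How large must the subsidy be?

At Q = 195, invert demand for the buyer price: Pb = (655 − 195)/4 = 115; invert supply for the seller price: Ps = (195 − (-56.2))/1.6 = 157.
The subsidy must fill the gap: s = Ps − Pb = 157 − 115 = 42.

Required subsidy s = 42 per unit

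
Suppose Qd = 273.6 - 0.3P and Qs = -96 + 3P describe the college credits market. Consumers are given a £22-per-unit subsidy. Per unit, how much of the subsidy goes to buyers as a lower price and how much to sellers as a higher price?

Buyers gain £20 per unit; sellers gain £2 per unit

Pre-subsidy: 273.6 - 0.3P = -96 + 3P gives P* = 112, Q* = 240.
With the rebate, buyers effectively pay Pb = Ps − 22, where Ps is the price sellers receive.
Demand in terms of Ps becomes Qd = 273.6 − 0.3(Ps − 22) = 280.2 - 0.3Ps. Setting this equal to supply: 280.2 - 0.3Ps = -96 + 3Ps, so Ps = 114.
Buyers pay Pb = 114 − 22 = 92; Q' = -96 + 3·114 = 246.
Buyers' price falls by P* − Pb = 112 − 92 = 20; sellers' price rises by Ps − P* = 114 − 112 = 2.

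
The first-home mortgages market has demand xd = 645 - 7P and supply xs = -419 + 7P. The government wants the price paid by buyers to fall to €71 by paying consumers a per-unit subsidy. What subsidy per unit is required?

Required subsidy s = €10 per unit

At a buyer price of 71, quantity demanded is 645 − 7·71 = 148.
Sellers supply 148 only when they receive Ps with -419 + 7·Ps = 148, i.e. Ps = 81.
s = Ps − Pb = 81 − 71 = 10.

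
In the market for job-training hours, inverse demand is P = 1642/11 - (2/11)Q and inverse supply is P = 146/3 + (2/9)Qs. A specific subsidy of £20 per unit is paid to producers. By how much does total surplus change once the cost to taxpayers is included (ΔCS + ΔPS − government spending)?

Net change in total surplus = -£495

Pre-subsidy: 1642/11 - (2/11)Q = 146/3 + (2/9)Q gives Q* = 249 and P* = 104.
With the subsidy, sellers receive Ps = Pb + 20 for each unit, where Pb is the price buyers pay.
On the curves, Pb = 1642/11 - (2/11)Q and Ps = 146/3 + (2/9)Q; the wedge Ps − Pb = 20 gives 146/3 + (2/9)Q − (1642/11 - (2/11)Q) = 20, so Q' = 298.5.
Then Pb = 1642/11 − (2/11)·298.5 = 95 and Ps = 146/3 + (2/9)·298.5 = 115.
ΔCS = ½(249 + 298.5)(104 − 95) = 2463.75; ΔPS = ½(249 + 298.5)(115 − 104) = 3011.25.
Government spending = 20 × 298.5 = 5970.
Net change = 2463.75 + 3011.25 − 5970 = -495. The loss equals the DWL triangle ½·20·49.5.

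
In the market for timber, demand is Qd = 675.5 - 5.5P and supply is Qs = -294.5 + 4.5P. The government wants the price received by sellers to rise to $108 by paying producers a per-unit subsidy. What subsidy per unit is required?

At a seller price of 108, quantity supplied is -294.5 + 4.5·108 = 191.5.
Buyers absorb 191.5 only when they pay Pb with 675.5 − 5.5·Pb = 191.5, i.e. Pb = 88.
s = Ps − Pb = 108 − 88 = 20.

Required subsidy s = $20 per unit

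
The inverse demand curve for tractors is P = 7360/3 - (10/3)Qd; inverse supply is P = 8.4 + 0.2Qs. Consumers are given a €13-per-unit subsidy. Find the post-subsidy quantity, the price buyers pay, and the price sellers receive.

Pre-subsidy: 7360/3 - (10/3)Q = 8.4 + 0.2Q gives Q* = 36674/53 and P* = 7780/53.
With the rebate, buyers effectively pay Pb = Ps − 13, where Ps is the price sellers receive.
On the curves, Pb = 7360/3 - (10/3)Q and Ps = 8.4 + 0.2Q; the wedge Ps − Pb = 13 gives 8.4 + 0.2Q − (7360/3 - (10/3)Q) = 13, so Q' = 36869/53.
Then Pb = 7360/3 − (10/3)·(36869/53) = 7130/53 and Ps = 8.4 + 0.2·(36869/53) = 7819/53.

Q' = 36869/53; buyers pay 7130/53; sellers receive 7819/53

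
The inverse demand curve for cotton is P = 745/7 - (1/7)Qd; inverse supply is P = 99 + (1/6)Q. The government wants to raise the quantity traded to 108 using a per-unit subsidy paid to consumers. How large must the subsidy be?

At Q = 108, from the demand curve buyers pay Pb = 745/7 − (1/7)·108 = 91; from the supply curve sellers need Ps = 99 + (1/6)·108 = 117.
The subsidy must fill the gap: s = Ps − Pb = 117 − 91 = 26.

Required subsidy s = 26 per unit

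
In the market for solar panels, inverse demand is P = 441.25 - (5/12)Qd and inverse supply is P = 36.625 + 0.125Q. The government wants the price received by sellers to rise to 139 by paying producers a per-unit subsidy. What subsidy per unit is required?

Required subsidy s = 39 per unit

At a seller price of 139, quantity supplied is -293 + 8·139 = 819.
Buyers absorb 819 only when they pay Pb = 441.25 − (5/12)·819 = 100.
s = Ps − Pb = 139 − 100 = 39.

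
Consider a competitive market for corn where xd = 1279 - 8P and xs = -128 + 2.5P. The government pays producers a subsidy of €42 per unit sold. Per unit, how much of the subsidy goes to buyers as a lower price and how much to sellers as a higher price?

Buyers gain €10 per unit; sellers gain €32 per unit

Pre-subsidy: 1279 - 8P = -128 + 2.5P gives P* = 134, x* = 207.
With the subsidy, sellers receive Ps = Pb + 42 for each unit, where Pb is the price buyers pay.
Supply in terms of Pb becomes xs = -128 + 2.5(Pb + 42) = -23 + 2.5Pb. Setting this equal to demand: 1279 - 8Pb = -23 + 2.5Pb, so Pb = 124.
Sellers receive Ps = 124 + 42 = 166; x' = 1279 − 8·124 = 287.
Buyers' price falls by P* − Pb = 134 − 124 = 10; sellers' price rises by Ps − P* = 166 − 134 = 32.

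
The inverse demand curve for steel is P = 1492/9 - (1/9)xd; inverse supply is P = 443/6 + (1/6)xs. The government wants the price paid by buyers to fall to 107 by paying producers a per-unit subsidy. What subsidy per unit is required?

At a buyer price of 107, quantity demanded is 1492 − 9·107 = 529.
Sellers supply 529 only when they receive Ps = 443/6 + (1/6)·529 = 162.
s = Ps − Pb = 162 − 107 = 55.

Required subsidy s = 55 per unit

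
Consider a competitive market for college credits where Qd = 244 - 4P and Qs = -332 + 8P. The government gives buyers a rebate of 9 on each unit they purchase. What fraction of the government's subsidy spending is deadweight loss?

DWL / government spending = 3/19

Pre-subsidy: 244 - 4P = -332 + 8P gives P* = 48, Q* = 52.
With the rebate, buyers effectively pay Pb = Ps − 9, where Ps is the price sellers receive.
Demand in terms of Ps becomes Qd = 244 − 4(Ps − 9) = 280 - 4Ps. Setting this equal to supply: 280 - 4Ps = -332 + 8Ps, so Ps = 51.
Buyers pay Pb = 51 − 9 = 42; Q' = -332 + 8·51 = 76.
ΔCS = ½(52 + 76)(48 − 42) = 384; ΔPS = ½(52 + 76)(51 − 48) = 192.
Government spending = 9 × 76 = 684.
DWL = ½ × 9 × (76 − 52) = 108; fraction = 108 / 684 = 3/19.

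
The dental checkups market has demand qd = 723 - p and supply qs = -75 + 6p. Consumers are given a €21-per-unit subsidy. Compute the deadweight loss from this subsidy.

Pre-subsidy: 723 - p = -75 + 6p gives p* = 114, q* = 609.
With the rebate, buyers effectively pay pb = ps − 21, where ps is the price sellers receive.
Demand in terms of ps becomes qd = 723 − 1(ps − 21) = 744 - ps. Setting this equal to supply: 744 - ps = -75 + 6ps, so ps = 117.
Buyers pay pb = 117 − 21 = 96; q' = -75 + 6·117 = 627.
The subsidy expands output by 627 − 609 = 18 past the efficient level; on those units the gap between marginal cost and willingness to pay runs from 0 up to 21.
DWL = ½ × 21 × 18 = 189.

Deadweight loss = €189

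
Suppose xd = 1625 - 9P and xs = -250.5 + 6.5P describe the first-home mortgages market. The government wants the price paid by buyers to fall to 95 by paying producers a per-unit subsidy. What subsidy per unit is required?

At a buyer price of 95, quantity demanded is 1625 − 9·95 = 770.
Sellers supply 770 only when they receive Ps with -250.5 + 6.5·Ps = 770, i.e. Ps = 157.
s = Ps − Pb = 157 − 95 = 62.

Required subsidy s = 62 per unit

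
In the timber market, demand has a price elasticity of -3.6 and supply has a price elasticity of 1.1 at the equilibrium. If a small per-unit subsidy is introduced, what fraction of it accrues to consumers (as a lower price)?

For a small subsidy around the equilibrium, the benefit split depends on the relative slopes, which at a point are proportional to the elasticities.
Buyer share = εs/(εs + |εd|) = 1.1/(1.1 + 3.6) = 11/47; seller share = |εd|/(εs + |εd|) = 36/47.

Consumer share = 11/47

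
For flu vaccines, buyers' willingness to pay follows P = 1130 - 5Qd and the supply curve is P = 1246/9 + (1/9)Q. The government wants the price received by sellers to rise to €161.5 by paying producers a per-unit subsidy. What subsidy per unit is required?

Required subsidy s = €69 per unit

At a seller price of 161.5, quantity supplied is -1246 + 9·161.5 = 207.5.
Buyers absorb 207.5 only when they pay Pb = 1130 − 5·207.5 = 92.5.
s = Ps − Pb = 161.5 − 92.5 = 69.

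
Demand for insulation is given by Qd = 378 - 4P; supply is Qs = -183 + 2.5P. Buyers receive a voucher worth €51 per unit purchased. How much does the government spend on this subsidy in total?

Pre-subsidy: 378 - 4P = -183 + 2.5P gives P* = 1122/13, Q* = 426/13.
With the rebate, buyers effectively pay Pb = Ps − 51, where Ps is the price sellers receive.
Demand in terms of Ps becomes Qd = 378 − 4(Ps − 51) = 582 - 4Ps. Setting this equal to supply: 582 - 4Ps = -183 + 2.5Ps, so Ps = 1530/13.
Buyers pay Pb = 1530/13 − 51 = 867/13; Q' = -183 + 2.5·(1530/13) = 1446/13.
Government outlay = subsidy × quantity = 51 × 1446/13 = 73746/13.

Government cost = 73746/13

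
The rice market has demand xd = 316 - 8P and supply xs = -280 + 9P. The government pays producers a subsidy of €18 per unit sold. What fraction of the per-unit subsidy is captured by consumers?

Pre-subsidy: 316 - 8P = -280 + 9P gives P* = 596/17, x* = 604/17.
With the subsidy, sellers receive Ps = Pb + 18 for each unit, where Pb is the price buyers pay.
Supply in terms of Pb becomes xs = -280 + 9(Pb + 18) = -118 + 9Pb. Setting this equal to demand: 316 - 8Pb = -118 + 9Pb, so Pb = 434/17.
Sellers receive Ps = 434/17 + 18 = 740/17; x' = 316 − 8·(434/17) = 1900/17.
Buyers' price falls by P* − Pb = 596/17 − 434/17 = 162/17; sellers' price rises by Ps − P* = 740/17 − 596/17 = 144/17.
So consumers capture (162/17)/18 = 9/17 of each unit of subsidy.

Consumer share = 9/17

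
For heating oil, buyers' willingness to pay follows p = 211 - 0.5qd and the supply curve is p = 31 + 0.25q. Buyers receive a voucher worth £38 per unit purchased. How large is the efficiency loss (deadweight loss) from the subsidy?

Deadweight loss = 2888/3

Pre-subsidy: 211 - 0.5q = 31 + 0.25q gives q* = 240 and p* = 91.
With the rebate, buyers effectively pay pb = ps − 38, where ps is the price sellers receive.
On the curves, pb = 211 - 0.5q and ps = 31 + 0.25q; the wedge ps − pb = 38 gives 31 + 0.25q − (211 - 0.5q) = 38, so q' = 872/3.
Then pb = 211 − 0.5·(872/3) = 197/3 and ps = 31 + 0.25·(872/3) = 311/3.
The subsidy expands output by 872/3 − 240 = 152/3 past the efficient level; on those units the gap between marginal cost and willingness to pay runs from 0 up to 38.
DWL = ½ × 38 × 152/3 = 2888/3.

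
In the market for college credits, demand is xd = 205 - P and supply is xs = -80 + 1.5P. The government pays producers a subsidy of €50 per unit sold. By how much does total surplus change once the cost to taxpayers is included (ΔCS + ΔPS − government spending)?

Net change in total surplus = -€750

Pre-subsidy: 205 - P = -80 + 1.5P gives P* = 114, x* = 91.
With the subsidy, sellers receive Ps = Pb + 50 for each unit, where Pb is the price buyers pay.
Supply in terms of Pb becomes xs = -80 + 1.5(Pb + 50) = -5 + 1.5Pb. Setting this equal to demand: 205 - Pb = -5 + 1.5Pb, so Pb = 84.
Sellers receive Ps = 84 + 50 = 134; x' = 205 − 1·84 = 121.
ΔCS = ½(91 + 121)(114 − 84) = 3180; ΔPS = ½(91 + 121)(134 − 114) = 2120.
Government spending = 50 × 121 = 6050.
Net change = 3180 + 2120 − 6050 = -750. The loss equals the DWL triangle ½·50·30.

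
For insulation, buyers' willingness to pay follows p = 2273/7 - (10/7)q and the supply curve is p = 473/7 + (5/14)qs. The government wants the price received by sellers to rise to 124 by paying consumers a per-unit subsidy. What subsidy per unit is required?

At a seller price of 124, quantity supplied is -189.2 + 2.8·124 = 158.
Buyers absorb 158 only when they pay pb = 2273/7 − (10/7)·158 = 99.
s = ps − pb = 124 − 99 = 25.

Required subsidy s = 25 per unit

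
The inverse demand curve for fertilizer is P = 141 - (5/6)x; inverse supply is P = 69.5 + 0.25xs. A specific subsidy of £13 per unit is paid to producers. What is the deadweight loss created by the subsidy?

Deadweight loss = £78

Pre-subsidy: 141 - (5/6)x = 69.5 + 0.25x gives x* = 66 and P* = 86.
With the subsidy, sellers receive Ps = Pb + 13 for each unit, where Pb is the price buyers pay.
On the curves, Pb = 141 - (5/6)x and Ps = 69.5 + 0.25x; the wedge Ps − Pb = 13 gives 69.5 + 0.25x − (141 - (5/6)x) = 13, so x' = 78.
Then Pb = 141 − (5/6)·78 = 76 and Ps = 69.5 + 0.25·78 = 89.
The subsidy expands output by 78 − 66 = 12 past the efficient level; on those units the gap between marginal cost and willingness to pay runs from 0 up to 13.
DWL = ½ × 13 × 12 = 78.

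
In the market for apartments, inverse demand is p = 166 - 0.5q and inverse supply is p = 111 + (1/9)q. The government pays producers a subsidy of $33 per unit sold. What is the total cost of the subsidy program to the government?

Pre-subsidy: 166 - 0.5q = 111 + (1/9)q gives q* = 90 and p* = 121.
With the subsidy, sellers receive ps = pb + 33 for each unit, where pb is the price buyers pay.
On the curves, pb = 166 - 0.5q and ps = 111 + (1/9)q; the wedge ps − pb = 33 gives 111 + (1/9)q − (166 - 0.5q) = 33, so q' = 144.
Then pb = 166 − 0.5·144 = 94 and ps = 111 + (1/9)·144 = 127.
Government outlay = subsidy × quantity = 33 × 144 = 4752.

Government cost = $4752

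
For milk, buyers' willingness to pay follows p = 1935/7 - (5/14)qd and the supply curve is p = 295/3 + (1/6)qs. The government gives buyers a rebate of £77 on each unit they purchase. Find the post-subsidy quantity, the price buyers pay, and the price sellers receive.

Pre-subsidy: 1935/7 - (5/14)q = 295/3 + (1/6)q gives q* = 340 and p* = 155.
With the rebate, buyers effectively pay pb = ps − 77, where ps is the price sellers receive.
On the curves, pb = 1935/7 - (5/14)q and ps = 295/3 + (1/6)q; the wedge ps − pb = 77 gives 295/3 + (1/6)q − (1935/7 - (5/14)q) = 77, so q' = 487.
Then pb = 1935/7 − (5/14)·487 = 102.5 and ps = 295/3 + (1/6)·487 = 179.5.

q' = 487; buyers pay £102.5; sellers receive £179.5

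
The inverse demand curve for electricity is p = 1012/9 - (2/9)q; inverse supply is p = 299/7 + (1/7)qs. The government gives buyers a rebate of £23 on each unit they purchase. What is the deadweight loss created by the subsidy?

Pre-subsidy: 1012/9 - (2/9)q = 299/7 + (1/7)q gives q* = 191 and p* = 70.
With the rebate, buyers effectively pay pb = ps − 23, where ps is the price sellers receive.
On the curves, pb = 1012/9 - (2/9)q and ps = 299/7 + (1/7)q; the wedge ps − pb = 23 gives 299/7 + (1/7)q − (1012/9 - (2/9)q) = 23, so q' = 254.
Then pb = 1012/9 − (2/9)·254 = 56 and ps = 299/7 + (1/7)·254 = 79.
The subsidy expands output by 254 − 191 = 63 past the efficient level; on those units the gap between marginal cost and willingness to pay runs from 0 up to 23.
DWL = ½ × 23 × 63 = 724.5.

Deadweight loss = £724.5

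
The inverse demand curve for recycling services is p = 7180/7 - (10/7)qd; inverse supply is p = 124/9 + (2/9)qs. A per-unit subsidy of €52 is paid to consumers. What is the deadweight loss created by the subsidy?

Pre-subsidy: 7180/7 - (10/7)q = 124/9 + (2/9)q gives q* = 613 and p* = 150.
With the rebate, buyers effectively pay pb = ps − 52, where ps is the price sellers receive.
On the curves, pb = 7180/7 - (10/7)q and ps = 124/9 + (2/9)q; the wedge ps − pb = 52 gives 124/9 + (2/9)q − (7180/7 - (10/7)q) = 52, so q' = 644.5.
Then pb = 7180/7 − (10/7)·644.5 = 105 and ps = 124/9 + (2/9)·644.5 = 157.
The subsidy expands output by 644.5 − 613 = 31.5 past the efficient level; on those units the gap between marginal cost and willingness to pay runs from 0 up to 52.
DWL = ½ × 52 × 31.5 = 819.

Deadweight loss = €819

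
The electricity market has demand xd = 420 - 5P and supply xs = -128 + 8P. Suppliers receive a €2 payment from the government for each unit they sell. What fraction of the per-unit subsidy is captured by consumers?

Consumer share = 8/13

Pre-subsidy: 420 - 5P = -128 + 8P gives P* = 548/13, x* = 2720/13.
With the subsidy, sellers receive Ps = Pb + 2 for each unit, where Pb is the price buyers pay.
Supply in terms of Pb becomes xs = -128 + 8(Pb + 2) = -112 + 8Pb. Setting this equal to demand: 420 - 5Pb = -112 + 8Pb, so Pb = 532/13.
Sellers receive Ps = 532/13 + 2 = 558/13; x' = 420 − 5·(532/13) = 2800/13.
Buyers' price falls by P* − Pb = 548/13 − 532/13 = 16/13; sellers' price rises by Ps − P* = 558/13 − 548/13 = 10/13.
So consumers capture (16/13)/2 = 8/13 of each unit of subsidy.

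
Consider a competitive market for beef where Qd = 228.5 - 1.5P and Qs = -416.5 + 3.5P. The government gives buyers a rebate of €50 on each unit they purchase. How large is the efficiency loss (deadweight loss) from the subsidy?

Pre-subsidy: 228.5 - 1.5P = -416.5 + 3.5P gives P* = 129, Q* = 35.
With the rebate, buyers effectively pay Pb = Ps − 50, where Ps is the price sellers receive.
Demand in terms of Ps becomes Qd = 228.5 − 1.5(Ps − 50) = 303.5 - 1.5Ps. Setting this equal to supply: 303.5 - 1.5Ps = -416.5 + 3.5Ps, so Ps = 144.
Buyers pay Pb = 144 − 50 = 94; Q' = -416.5 + 3.5·144 = 87.5.
The subsidy expands output by 87.5 − 35 = 52.5 past the efficient level; on those units the gap between marginal cost and willingness to pay runs from 0 up to 50.
DWL = ½ × 50 × 52.5 = 1312.5.

Deadweight loss = €1312.5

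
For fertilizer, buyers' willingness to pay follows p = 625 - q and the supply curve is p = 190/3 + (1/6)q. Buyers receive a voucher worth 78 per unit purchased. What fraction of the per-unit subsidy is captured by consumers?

Consumer share = 6/7

Pre-subsidy: 625 - q = 190/3 + (1/6)q gives q* = 3370/7 and p* = 1005/7.
With the rebate, buyers effectively pay pb = ps − 78, where ps is the price sellers receive.
On the curves, pb = 625 - q and ps = 190/3 + (1/6)q; the wedge ps − pb = 78 gives 190/3 + (1/6)q − (625 - q) = 78, so q' = 3838/7.
Then pb = 625 − 1·(3838/7) = 537/7 and ps = 190/3 + (1/6)·(3838/7) = 1083/7.
Buyers' price falls by p* − pb = 1005/7 − 537/7 = 468/7; sellers' price rises by ps − p* = 1083/7 − 1005/7 = 78/7.
So consumers capture (468/7)/78 = 6/7 of each unit of subsidy.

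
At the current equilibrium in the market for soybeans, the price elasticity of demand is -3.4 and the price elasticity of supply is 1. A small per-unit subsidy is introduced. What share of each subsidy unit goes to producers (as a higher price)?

Producer share = 17/22

For a small subsidy around the equilibrium, the benefit split depends on the relative slopes, which at a point are proportional to the elasticities.
Buyer share = εs/(εs + |εd|) = 1/(1 + 3.4) = 5/22; seller share = |εd|/(εs + |εd|) = 17/22.
So producers capture 17/22 of the subsidy.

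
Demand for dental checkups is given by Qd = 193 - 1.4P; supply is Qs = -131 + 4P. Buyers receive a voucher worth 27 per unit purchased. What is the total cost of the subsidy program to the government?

Pre-subsidy: 193 - 1.4P = -131 + 4P gives P* = 60, Q* = 109.
With the rebate, buyers effectively pay Pb = Ps − 27, where Ps is the price sellers receive.
Demand in terms of Ps becomes Qd = 193 − 1.4(Ps − 27) = 230.8 - 1.4Ps. Setting this equal to supply: 230.8 - 1.4Ps = -131 + 4Ps, so Ps = 67.
Buyers pay Pb = 67 − 27 = 40; Q' = -131 + 4·67 = 137.
Government outlay = subsidy × quantity = 27 × 137 = 3699.

Government cost = 3699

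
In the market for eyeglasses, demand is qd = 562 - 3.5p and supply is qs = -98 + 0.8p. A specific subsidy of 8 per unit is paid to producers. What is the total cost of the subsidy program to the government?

Pre-subsidy: 562 - 3.5p = -98 + 0.8p gives p* = 6600/43, q* = 1066/43.
With the subsidy, sellers receive ps = pb + 8 for each unit, where pb is the price buyers pay.
Supply in terms of pb becomes qs = -98 + 0.8(pb + 8) = -91.6 + 0.8pb. Setting this equal to demand: 562 - 3.5pb = -91.6 + 0.8pb, so pb = 152.
Sellers receive ps = 152 + 8 = 160; q' = 562 − 3.5·152 = 30.
Government outlay = subsidy × quantity = 8 × 30 = 240.

Government cost = 240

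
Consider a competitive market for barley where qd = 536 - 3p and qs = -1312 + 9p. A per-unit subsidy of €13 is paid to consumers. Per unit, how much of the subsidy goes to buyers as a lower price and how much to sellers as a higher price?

Buyers gain €9.75 per unit; sellers gain €3.25 per unit

Pre-subsidy: 536 - 3p = -1312 + 9p gives p* = 154, q* = 74.
With the rebate, buyers effectively pay pb = ps − 13, where ps is the price sellers receive.
Demand in terms of ps becomes qd = 536 − 3(ps − 13) = 575 - 3ps. Setting this equal to supply: 575 - 3ps = -1312 + 9ps, so ps = 157.25.
Buyers pay pb = 157.25 − 13 = 144.25; q' = -1312 + 9·157.25 = 103.25.
Buyers' price falls by p* − pb = 154 − 144.25 = 9.75; sellers' price rises by ps − p* = 157.25 − 154 = 3.25.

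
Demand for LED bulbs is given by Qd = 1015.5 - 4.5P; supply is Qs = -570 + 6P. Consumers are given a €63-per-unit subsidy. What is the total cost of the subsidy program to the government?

Government cost = €31374

Pre-subsidy: 1015.5 - 4.5P = -570 + 6P gives P* = 151, Q* = 336.
With the rebate, buyers effectively pay Pb = Ps − 63, where Ps is the price sellers receive.
Demand in terms of Ps becomes Qd = 1015.5 − 4.5(Ps − 63) = 1299 - 4.5Ps. Setting this equal to supply: 1299 - 4.5Ps = -570 + 6Ps, so Ps = 178.
Buyers pay Pb = 178 − 63 = 115; Q' = -570 + 6·178 = 498.
Government outlay = subsidy × quantity = 63 × 498 = 31374.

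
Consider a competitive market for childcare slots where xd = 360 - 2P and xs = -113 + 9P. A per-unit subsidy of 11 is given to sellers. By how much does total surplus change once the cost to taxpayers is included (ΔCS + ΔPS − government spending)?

Net change in total surplus = -99

Pre-subsidy: 360 - 2P = -113 + 9P gives P* = 43, x* = 274.
With the subsidy, sellers receive Ps = Pb + 11 for each unit, where Pb is the price buyers pay.
Supply in terms of Pb becomes xs = -113 + 9(Pb + 11) = -14 + 9Pb. Setting this equal to demand: 360 - 2Pb = -14 + 9Pb, so Pb = 34.
Sellers receive Ps = 34 + 11 = 45; x' = 360 − 2·34 = 292.
ΔCS = ½(274 + 292)(43 − 34) = 2547; ΔPS = ½(274 + 292)(45 − 43) = 566.
Government spending = 11 × 292 = 3212.
Net change = 2547 + 566 − 3212 = -99. The loss equals the DWL triangle ½·11·18.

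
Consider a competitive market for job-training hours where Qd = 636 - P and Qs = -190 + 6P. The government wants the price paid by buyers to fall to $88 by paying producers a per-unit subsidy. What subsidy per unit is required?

At a buyer price of 88, quantity demanded is 636 − 1·88 = 548.
Sellers supply 548 only when they receive Ps with -190 + 6·Ps = 548, i.e. Ps = 123.
s = Ps − Pb = 123 − 88 = 35.

Required subsidy s = $35 per unit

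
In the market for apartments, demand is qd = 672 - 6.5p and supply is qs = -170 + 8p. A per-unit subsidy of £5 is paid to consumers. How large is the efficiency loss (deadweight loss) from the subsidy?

Deadweight loss = 1300/29

Pre-subsidy: 672 - 6.5p = -170 + 8p gives p* = 1684/29, q* = 8542/29.
With the rebate, buyers effectively pay pb = ps − 5, where ps is the price sellers receive.
Demand in terms of ps becomes qd = 672 − 6.5(ps − 5) = 704.5 - 6.5ps. Setting this equal to supply: 704.5 - 6.5ps = -170 + 8ps, so ps = 1749/29.
Buyers pay pb = 1749/29 − 5 = 1604/29; q' = -170 + 8·(1749/29) = 9062/29.
The subsidy expands output by 9062/29 − 8542/29 = 520/29 past the efficient level; on those units the gap between marginal cost and willingness to pay runs from 0 up to 5.
DWL = ½ × 5 × 520/29 = 1300/29.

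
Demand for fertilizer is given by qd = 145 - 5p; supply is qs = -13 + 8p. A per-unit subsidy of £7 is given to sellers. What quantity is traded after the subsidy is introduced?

q' = 1375/13

Pre-subsidy: 145 - 5p = -13 + 8p gives p* = 158/13, q* = 1095/13.
With the subsidy, sellers receive ps = pb + 7 for each unit, where pb is the price buyers pay.
Supply in terms of pb becomes qs = -13 + 8(pb + 7) = 43 + 8pb. Setting this equal to demand: 145 - 5pb = 43 + 8pb, so pb = 102/13.
Sellers receive ps = 102/13 + 7 = 193/13; q' = 145 − 5·(102/13) = 1375/13.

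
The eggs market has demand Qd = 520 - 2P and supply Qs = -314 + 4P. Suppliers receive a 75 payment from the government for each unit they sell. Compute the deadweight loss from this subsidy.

Pre-subsidy: 520 - 2P = -314 + 4P gives P* = 139, Q* = 242.
With the subsidy, sellers receive Ps = Pb + 75 for each unit, where Pb is the price buyers pay.
Supply in terms of Pb becomes Qs = -314 + 4(Pb + 75) = -14 + 4Pb. Setting this equal to demand: 520 - 2Pb = -14 + 4Pb, so Pb = 89.
Sellers receive Ps = 89 + 75 = 164; Q' = 520 − 2·89 = 342.
The subsidy expands output by 342 − 242 = 100 past the efficient level; on those units the gap between marginal cost and willingness to pay runs from 0 up to 75.
DWL = ½ × 75 × 100 = 3750.

Deadweight loss = 3750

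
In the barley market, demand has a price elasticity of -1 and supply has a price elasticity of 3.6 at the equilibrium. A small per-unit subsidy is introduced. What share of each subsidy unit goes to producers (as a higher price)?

For a small subsidy around the equilibrium, the benefit split depends on the relative slopes, which at a point are proportional to the elasticities.
Buyer share = εs/(εs + |εd|) = 3.6/(3.6 + 1) = 18/23; seller share = |εd|/(εs + |εd|) = 5/23.
So producers capture 5/23 of the subsidy.

Producer share = 5/23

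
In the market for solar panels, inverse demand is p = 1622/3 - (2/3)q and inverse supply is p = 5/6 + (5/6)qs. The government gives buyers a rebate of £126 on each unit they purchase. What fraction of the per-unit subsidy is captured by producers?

Pre-subsidy: 1622/3 - (2/3)q = 5/6 + (5/6)q gives q* = 3239/9 and p* = 8120/27.
With the rebate, buyers effectively pay pb = ps − 126, where ps is the price sellers receive.
On the curves, pb = 1622/3 - (2/3)q and ps = 5/6 + (5/6)q; the wedge ps − pb = 126 gives 5/6 + (5/6)q − (1622/3 - (2/3)q) = 126, so q' = 3995/9.
Then pb = 1622/3 − (2/3)·(3995/9) = 6608/27 and ps = 5/6 + (5/6)·(3995/9) = 10010/27.
Buyers' price falls by p* − pb = 8120/27 − 6608/27 = 56; sellers' price rises by ps − p* = 10010/27 − 8120/27 = 70.
So producers capture 70/126 = 5/9 of each unit of subsidy.

Producer share = 5/9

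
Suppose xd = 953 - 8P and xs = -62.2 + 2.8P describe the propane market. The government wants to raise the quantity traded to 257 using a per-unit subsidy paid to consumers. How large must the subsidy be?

Required subsidy s = 27 per unit

At x = 257, invert demand for the buyer price: Pb = (953 − 257)/8 = 87; invert supply for the seller price: Ps = (257 − (-62.2))/2.8 = 114.
The subsidy must fill the gap: s = Ps − Pb = 114 − 87 = 27.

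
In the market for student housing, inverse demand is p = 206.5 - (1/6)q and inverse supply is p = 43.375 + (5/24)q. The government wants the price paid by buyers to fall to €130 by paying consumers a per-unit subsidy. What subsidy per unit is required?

Required subsidy s = €9 per unit

At a buyer price of 130, quantity demanded is 1239 − 6·130 = 459.
Sellers supply 459 only when they receive ps = 43.375 + (5/24)·459 = 139.
s = ps − pb = 139 − 130 = 9.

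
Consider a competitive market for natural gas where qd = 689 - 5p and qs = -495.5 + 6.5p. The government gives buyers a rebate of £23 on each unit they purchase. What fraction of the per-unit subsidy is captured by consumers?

Pre-subsidy: 689 - 5p = -495.5 + 6.5p gives p* = 103, q* = 174.
With the rebate, buyers effectively pay pb = ps − 23, where ps is the price sellers receive.
Demand in terms of ps becomes qd = 689 − 5(ps − 23) = 804 - 5ps. Setting this equal to supply: 804 - 5ps = -495.5 + 6.5ps, so ps = 113.
Buyers pay pb = 113 − 23 = 90; q' = -495.5 + 6.5·113 = 239.
Buyers' price falls by p* − pb = 103 − 90 = 13; sellers' price rises by ps − p* = 113 − 103 = 10.
So consumers capture 13/23 = 13/23 of each unit of subsidy.

Consumer share = 13/23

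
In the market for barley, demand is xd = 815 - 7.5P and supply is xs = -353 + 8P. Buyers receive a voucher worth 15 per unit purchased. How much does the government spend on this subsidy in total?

Government cost = 143175/31

Pre-subsidy: 815 - 7.5P = -353 + 8P gives P* = 2336/31, x* = 7745/31.
With the rebate, buyers effectively pay Pb = Ps − 15, where Ps is the price sellers receive.
Demand in terms of Ps becomes xd = 815 − 7.5(Ps − 15) = 927.5 - 7.5Ps. Setting this equal to supply: 927.5 - 7.5Ps = -353 + 8Ps, so Ps = 2561/31.
Buyers pay Pb = 2561/31 − 15 = 2096/31; x' = -353 + 8·(2561/31) = 9545/31.
Government outlay = subsidy × quantity = 15 × 9545/31 = 143175/31.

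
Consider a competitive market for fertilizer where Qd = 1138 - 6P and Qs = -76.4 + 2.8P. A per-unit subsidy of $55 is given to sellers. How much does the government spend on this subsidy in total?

Pre-subsidy: 1138 - 6P = -76.4 + 2.8P gives P* = 138, Q* = 310.
With the subsidy, sellers receive Ps = Pb + 55 for each unit, where Pb is the price buyers pay.
Supply in terms of Pb becomes Qs = -76.4 + 2.8(Pb + 55) = 77.6 + 2.8Pb. Setting this equal to demand: 1138 - 6Pb = 77.6 + 2.8Pb, so Pb = 120.5.
Sellers receive Ps = 120.5 + 55 = 175.5; Q' = 1138 − 6·120.5 = 415.
Government outlay = subsidy × quantity = 55 × 415 = 22825.

Government cost = $22825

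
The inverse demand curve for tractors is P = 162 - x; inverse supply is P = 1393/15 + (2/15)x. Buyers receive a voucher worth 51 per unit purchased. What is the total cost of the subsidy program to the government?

Pre-subsidy: 162 - x = 1393/15 + (2/15)x gives x* = 61 and P* = 101.
With the rebate, buyers effectively pay Pb = Ps − 51, where Ps is the price sellers receive.
On the curves, Pb = 162 - x and Ps = 1393/15 + (2/15)x; the wedge Ps − Pb = 51 gives 1393/15 + (2/15)x − (162 - x) = 51, so x' = 106.
Then Pb = 162 − 1·106 = 56 and Ps = 1393/15 + (2/15)·106 = 107.
Government outlay = subsidy × quantity = 51 × 106 = 5406.

Government cost = 5406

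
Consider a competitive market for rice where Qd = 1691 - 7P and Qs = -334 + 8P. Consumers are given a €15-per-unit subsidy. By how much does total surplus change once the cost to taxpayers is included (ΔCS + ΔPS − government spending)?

Pre-subsidy: 1691 - 7P = -334 + 8P gives P* = 135, Q* = 746.
With the rebate, buyers effectively pay Pb = Ps − 15, where Ps is the price sellers receive.
Demand in terms of Ps becomes Qd = 1691 − 7(Ps − 15) = 1796 - 7Ps. Setting this equal to supply: 1796 - 7Ps = -334 + 8Ps, so Ps = 142.
Buyers pay Pb = 142 − 15 = 127; Q' = -334 + 8·142 = 802.
ΔCS = ½(746 + 802)(135 − 127) = 6192; ΔPS = ½(746 + 802)(142 − 135) = 5418.
Government spending = 15 × 802 = 12030.
Net change = 6192 + 5418 − 12030 = -420. The loss equals the DWL triangle ½·15·56.

Net change in total surplus = -€420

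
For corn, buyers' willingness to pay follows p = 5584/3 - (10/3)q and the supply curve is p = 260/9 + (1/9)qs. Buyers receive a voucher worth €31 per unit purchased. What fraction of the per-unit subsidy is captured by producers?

Producer share = 1/31

Pre-subsidy: 5584/3 - (10/3)q = 260/9 + (1/9)q gives q* = 532 and p* = 88.
With the rebate, buyers effectively pay pb = ps − 31, where ps is the price sellers receive.
On the curves, pb = 5584/3 - (10/3)q and ps = 260/9 + (1/9)q; the wedge ps − pb = 31 gives 260/9 + (1/9)q − (5584/3 - (10/3)q) = 31, so q' = 541.
Then pb = 5584/3 − (10/3)·541 = 58 and ps = 260/9 + (1/9)·541 = 89.
Buyers' price falls by p* − pb = 88 − 58 = 30; sellers' price rises by ps − p* = 89 − 88 = 1.
So producers capture 1/31 = 1/31 of each unit of subsidy.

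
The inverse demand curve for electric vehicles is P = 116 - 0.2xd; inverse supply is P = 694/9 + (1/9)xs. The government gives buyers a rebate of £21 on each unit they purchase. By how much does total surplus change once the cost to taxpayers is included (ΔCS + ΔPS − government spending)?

Net change in total surplus = -£708.75

Pre-subsidy: 116 - 0.2x = 694/9 + (1/9)x gives x* = 125 and P* = 91.
With the rebate, buyers effectively pay Pb = Ps − 21, where Ps is the price sellers receive.
On the curves, Pb = 116 - 0.2x and Ps = 694/9 + (1/9)x; the wedge Ps − Pb = 21 gives 694/9 + (1/9)x − (116 - 0.2x) = 21, so x' = 192.5.
Then Pb = 116 − 0.2·192.5 = 77.5 and Ps = 694/9 + (1/9)·192.5 = 98.5.
ΔCS = ½(125 + 192.5)(91 − 77.5) = 2143.125; ΔPS = ½(125 + 192.5)(98.5 − 91) = 1190.625.
Government spending = 21 × 192.5 = 4042.5.
Net change = 2143.125 + 1190.625 − 4042.5 = -708.75. The loss equals the DWL triangle ½·21·67.5.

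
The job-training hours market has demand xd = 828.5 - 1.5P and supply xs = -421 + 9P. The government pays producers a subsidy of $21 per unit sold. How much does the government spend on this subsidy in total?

Government cost = $14217

Pre-subsidy: 828.5 - 1.5P = -421 + 9P gives P* = 119, x* = 650.
With the subsidy, sellers receive Ps = Pb + 21 for each unit, where Pb is the price buyers pay.
Supply in terms of Pb becomes xs = -421 + 9(Pb + 21) = -232 + 9Pb. Setting this equal to demand: 828.5 - 1.5Pb = -232 + 9Pb, so Pb = 101.
Sellers receive Ps = 101 + 21 = 122; x' = 828.5 − 1.5·101 = 677.
Government outlay = subsidy × quantity = 21 × 677 = 14217.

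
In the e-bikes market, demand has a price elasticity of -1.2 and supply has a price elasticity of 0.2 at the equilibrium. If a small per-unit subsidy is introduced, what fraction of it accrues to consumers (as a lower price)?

Consumer share = 1/7

For a small subsidy around the equilibrium, the benefit split depends on the relative slopes, which at a point are proportional to the elasticities.
Buyer share = εs/(εs + |εd|) = 0.2/(0.2 + 1.2) = 1/7; seller share = |εd|/(εs + |εd|) = 6/7.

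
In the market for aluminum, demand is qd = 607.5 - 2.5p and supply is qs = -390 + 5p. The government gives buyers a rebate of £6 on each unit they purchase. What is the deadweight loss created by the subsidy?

Deadweight loss = £30

Pre-subsidy: 607.5 - 2.5p = -390 + 5p gives p* = 133, q* = 275.
With the rebate, buyers effectively pay pb = ps − 6, where ps is the price sellers receive.
Demand in terms of ps becomes qd = 607.5 − 2.5(ps − 6) = 622.5 - 2.5ps. Setting this equal to supply: 622.5 - 2.5ps = -390 + 5ps, so ps = 135.
Buyers pay pb = 135 − 6 = 129; q' = -390 + 5·135 = 285.
The subsidy expands output by 285 − 275 = 10 past the efficient level; on those units the gap between marginal cost and willingness to pay runs from 0 up to 6.
DWL = ½ × 6 × 10 = 30.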